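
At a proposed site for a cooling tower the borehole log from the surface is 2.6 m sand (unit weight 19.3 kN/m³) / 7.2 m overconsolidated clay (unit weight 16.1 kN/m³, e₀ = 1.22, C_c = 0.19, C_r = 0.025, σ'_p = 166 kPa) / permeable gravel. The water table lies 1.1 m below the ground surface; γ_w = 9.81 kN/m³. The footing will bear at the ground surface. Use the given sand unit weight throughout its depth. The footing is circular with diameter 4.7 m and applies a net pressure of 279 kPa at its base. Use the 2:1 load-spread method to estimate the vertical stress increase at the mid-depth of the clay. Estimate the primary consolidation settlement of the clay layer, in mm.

S_c ≈ 22.5 mm

Mid-depth of clay below the ground surface: z = 2.6 + 7.2/2 = 6.2 m.
Total vertical stress at mid-clay: σ_v = 19.3×2.6 + 16.1×3.6 = 108.14 kPa.
Pore pressure: u = 9.81×(6.2 − 1.1) = 50.031 kPa.
Initial effective stress: σ'_0 = σ_v − u = 108.14 − 50.031 = 58.109 kPa.
Stress increase at mid-clay by the 2:1 spreading method:
Δσ ≈ qD²/(D+z)² = 279×4.7²/(4.7+6.2)² = 51.874 kPa
Final effective stress: σ'_f = 58.109 + 51.874 = 109.98 kPa.
σ'_f = 109.98 ≤ σ'_p = 166 kPa, so the clay remains overconsolidated and only the recompression index applies:
S_c = C_r·H/(1+e₀)·log₁₀(σ'_f/σ'_0) = 0.025×7.2/2.22×log₁₀(109.98/58.109)
    = 0.08108 × 0.27707 = 0.02246 m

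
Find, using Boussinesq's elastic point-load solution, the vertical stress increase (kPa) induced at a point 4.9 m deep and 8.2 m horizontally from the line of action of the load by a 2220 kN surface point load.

Δσ_z ≈ 1.57 kPa

Boussinesq vertical stress below a point load on an elastic half-space:
Δσ_z = 3P/(2πz²) · [1 + (r/z)²]^(−5/2)
r/z = 8.2/4.9 = 1.6735; [1+(r/z)²]^(−5/2) = 0.035514.
Δσ_z = 3×2220/(2π×4.9²) × 0.035514 = 44.147 × 0.035514 = 1.568 kPa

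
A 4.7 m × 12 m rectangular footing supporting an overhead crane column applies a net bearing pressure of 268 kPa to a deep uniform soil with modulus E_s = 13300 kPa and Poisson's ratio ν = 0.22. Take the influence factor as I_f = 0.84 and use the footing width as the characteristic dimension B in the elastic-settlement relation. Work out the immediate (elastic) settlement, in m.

Immediate (elastic) settlement: S_e = q·B·(1−ν²)/E_s · I_f.
S_e = 268 × 4.7 × (1 − 0.22²) / 13300 × 0.84
    = 268 × 4.7 × 0.9516 / 13300 × 0.84
    = 0.0757 m

S_e ≈ 0.0757 m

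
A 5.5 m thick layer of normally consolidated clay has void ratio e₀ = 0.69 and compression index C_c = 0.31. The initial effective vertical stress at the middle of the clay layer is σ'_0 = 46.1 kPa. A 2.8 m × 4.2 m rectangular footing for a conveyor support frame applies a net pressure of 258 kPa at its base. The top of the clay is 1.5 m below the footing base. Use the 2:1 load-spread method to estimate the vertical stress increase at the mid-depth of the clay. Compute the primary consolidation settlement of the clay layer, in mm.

Mid-depth of clay below the footing base: z = 1.5 + 5.5/2 = 4.25 m.
Stress increase at mid-clay by the 2:1 spreading method:
Δσ = qBL/((B+z)(L+z)) = 258×2.8×4.2/((2.8+4.25)(4.2+4.25)) = 50.931 kPa
Final effective stress: σ'_f = σ'_0 + Δσ = 46.1 + 50.931 = 97.031 kPa.
Normally consolidated clay, so the full stress increment lies on the virgin compression line:
S_c = C_c·H/(1+e₀)·log₁₀(σ'_f/σ'_0) = 0.31×5.5/(1+0.69)×log₁₀(97.031/46.1)
    = 1.0089 × 0.32321 = 0.3261 m

S_c ≈ 326 mm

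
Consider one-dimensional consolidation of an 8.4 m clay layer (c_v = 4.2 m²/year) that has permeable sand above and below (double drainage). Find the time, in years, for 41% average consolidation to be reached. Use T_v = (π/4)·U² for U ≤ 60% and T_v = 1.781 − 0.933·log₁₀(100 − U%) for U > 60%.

t ≈ 0.555 years

Drainage path length: H_d = H/2 = 4.2 m (double drainage).
U ≤ 60%: T_v = (π/4)·U² = (π/4)×0.41² = 0.13203.
t = T_v·H_d²/c_v = 0.13203×4.2²/4.2 = 0.5545 years.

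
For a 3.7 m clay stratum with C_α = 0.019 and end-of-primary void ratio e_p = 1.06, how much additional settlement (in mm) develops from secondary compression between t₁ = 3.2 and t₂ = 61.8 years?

S_s ≈ 43.9 mm

Secondary compression: S_s = C_α·H/(1+e_p)·log₁₀(t₂/t₁)
S_s = 0.019×3.7/(1+1.06)×log₁₀(61.8/3.2)
    = 0.03413 × 1.286 = 0.04388 m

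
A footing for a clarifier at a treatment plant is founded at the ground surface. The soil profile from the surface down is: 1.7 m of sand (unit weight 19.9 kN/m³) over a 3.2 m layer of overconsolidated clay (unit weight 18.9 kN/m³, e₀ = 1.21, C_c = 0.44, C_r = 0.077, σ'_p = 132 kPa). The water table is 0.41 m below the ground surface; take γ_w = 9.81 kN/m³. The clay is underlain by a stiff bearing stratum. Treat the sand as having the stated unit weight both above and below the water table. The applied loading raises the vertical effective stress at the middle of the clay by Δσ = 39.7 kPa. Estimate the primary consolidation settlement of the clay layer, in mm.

Mid-depth of clay below the ground surface: z = 1.7 + 3.2/2 = 3.3 m.
Total vertical stress at mid-clay: σ_v = 19.9×1.7 + 18.9×1.6 = 64.07 kPa.
Pore pressure: u = 9.81×(3.3 − 0.41) = 28.351 kPa.
Initial effective stress: σ'_0 = σ_v − u = 64.07 − 28.351 = 35.719 kPa.
Final effective stress: σ'_f = 35.719 + 39.7 = 75.419 kPa.
σ'_f = 75.419 ≤ σ'_p = 132 kPa, so the clay remains overconsolidated and only the recompression index applies:
S_c = C_r·H/(1+e₀)·log₁₀(σ'_f/σ'_0) = 0.077×3.2/2.21×log₁₀(75.419/35.719)
    = 0.1115 × 0.32458 = 0.03619 m

S_c ≈ 36.2 mm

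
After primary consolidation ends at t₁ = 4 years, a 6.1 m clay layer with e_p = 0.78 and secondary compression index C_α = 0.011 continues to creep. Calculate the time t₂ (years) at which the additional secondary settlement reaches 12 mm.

t₂ ≈ 8.33 years

S_s = C_α·H/(1+e_p)·log₁₀(t₂/t₁) ⇒ log₁₀(t₂/t₁) = S_s·(1+e_p)/(C_α·H).
log₁₀(t₂/t₁) = 0.012 × (1+0.78) / (0.011×6.1) = 0.3183
t₂ = t₁ × 10^0.3183 = 4 × 2.081 = 8.325 years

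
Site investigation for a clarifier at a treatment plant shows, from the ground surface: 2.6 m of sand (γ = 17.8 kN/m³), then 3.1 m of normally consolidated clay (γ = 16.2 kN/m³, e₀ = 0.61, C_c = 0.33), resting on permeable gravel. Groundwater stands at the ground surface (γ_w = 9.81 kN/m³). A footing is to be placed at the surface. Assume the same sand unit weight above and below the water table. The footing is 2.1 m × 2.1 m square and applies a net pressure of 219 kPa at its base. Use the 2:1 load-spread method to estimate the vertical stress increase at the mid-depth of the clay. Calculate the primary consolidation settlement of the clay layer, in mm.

Mid-depth of clay below the ground surface: z = 2.6 + 3.1/2 = 4.15 m.
Total vertical stress at mid-clay: σ_v = 17.8×2.6 + 16.2×1.55 = 71.39 kPa.
Pore pressure: u = 9.81×(4.15 − 0) = 40.712 kPa.
Initial effective stress: σ'_0 = σ_v − u = 71.39 − 40.712 = 30.678 kPa.
Stress increase at mid-clay by the 2:1 spreading method:
Δσ = qBL/((B+z)(L+z)) = 219×2.1×2.1/((2.1+4.15)(2.1+4.15)) = 24.724 kPa
Final effective stress: σ'_f = σ'_0 + Δσ = 30.678 + 24.724 = 55.402 kPa.
Normally consolidated clay, so the full stress increment lies on the virgin compression line:
S_c = C_c·H/(1+e₀)·log₁₀(σ'_f/σ'_0) = 0.33×3.1/(1+0.61)×log₁₀(55.402/30.678)
    = 0.6354 × 0.2567 = 0.1631 m

S_c ≈ 163 mm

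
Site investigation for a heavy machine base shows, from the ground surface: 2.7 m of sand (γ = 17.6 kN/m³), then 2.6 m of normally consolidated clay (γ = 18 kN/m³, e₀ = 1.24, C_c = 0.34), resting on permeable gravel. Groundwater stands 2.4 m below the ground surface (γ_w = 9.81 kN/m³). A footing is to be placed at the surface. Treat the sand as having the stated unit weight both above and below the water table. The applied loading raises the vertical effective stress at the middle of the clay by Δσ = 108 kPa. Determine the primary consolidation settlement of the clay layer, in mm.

S_c ≈ 186 mm

Mid-depth of clay below the ground surface: z = 2.7 + 2.6/2 = 4 m.
Total vertical stress at mid-clay: σ_v = 17.6×2.7 + 18×1.3 = 70.92 kPa.
Pore pressure: u = 9.81×(4 − 2.4) = 15.696 kPa.
Initial effective stress: σ'_0 = σ_v − u = 70.92 − 15.696 = 55.224 kPa.
Final effective stress: σ'_f = σ'_0 + Δσ = 55.224 + 108 = 163.22 kPa.
Normally consolidated clay, so the full stress increment lies on the virgin compression line:
S_c = C_c·H/(1+e₀)·log₁₀(σ'_f/σ'_0) = 0.34×2.6/(1+1.24)×log₁₀(163.22/55.224)
    = 0.39464 × 0.47065 = 0.1857 m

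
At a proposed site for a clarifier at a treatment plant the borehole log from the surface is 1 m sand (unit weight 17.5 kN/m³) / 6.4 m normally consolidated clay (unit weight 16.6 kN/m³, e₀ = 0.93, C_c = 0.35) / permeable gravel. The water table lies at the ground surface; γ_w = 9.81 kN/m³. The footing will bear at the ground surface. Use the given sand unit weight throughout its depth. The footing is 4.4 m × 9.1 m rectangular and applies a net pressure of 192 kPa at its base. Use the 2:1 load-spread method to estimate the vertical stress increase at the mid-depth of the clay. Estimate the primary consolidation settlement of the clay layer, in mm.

Mid-depth of clay below the ground surface: z = 1 + 6.4/2 = 4.2 m.
Total vertical stress at mid-clay: σ_v = 17.5×1 + 16.6×3.2 = 70.62 kPa.
Pore pressure: u = 9.81×(4.2 − 0) = 41.202 kPa.
Initial effective stress: σ'_0 = σ_v − u = 70.62 − 41.202 = 29.418 kPa.
Stress increase at mid-clay by the 2:1 spreading method:
Δσ = qBL/((B+z)(L+z)) = 192×4.4×9.1/((4.4+4.2)(9.1+4.2)) = 67.212 kPa
Final effective stress: σ'_f = σ'_0 + Δσ = 29.418 + 67.212 = 96.63 kPa.
Normally consolidated clay, so the full stress increment lies on the virgin compression line:
S_c = C_c·H/(1+e₀)·log₁₀(σ'_f/σ'_0) = 0.35×6.4/(1+0.93)×log₁₀(96.63/29.418)
    = 1.1606 × 0.5165 = 0.5994 m

S_c ≈ 599 mm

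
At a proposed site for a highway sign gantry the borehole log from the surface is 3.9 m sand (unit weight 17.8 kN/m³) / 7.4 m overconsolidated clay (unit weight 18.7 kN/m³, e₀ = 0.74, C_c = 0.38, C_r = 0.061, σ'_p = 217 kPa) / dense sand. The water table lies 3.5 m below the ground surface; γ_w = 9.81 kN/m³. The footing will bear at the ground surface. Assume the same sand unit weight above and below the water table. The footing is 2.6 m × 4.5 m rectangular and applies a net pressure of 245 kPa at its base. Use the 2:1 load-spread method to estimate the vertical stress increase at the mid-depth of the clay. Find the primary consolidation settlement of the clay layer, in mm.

S_c ≈ 23.9 mm

Mid-depth of clay below the ground surface: z = 3.9 + 7.4/2 = 7.6 m.
Total vertical stress at mid-clay: σ_v = 17.8×3.9 + 18.7×3.7 = 138.61 kPa.
Pore pressure: u = 9.81×(7.6 − 3.5) = 40.221 kPa.
Initial effective stress: σ'_0 = σ_v − u = 138.61 − 40.221 = 98.389 kPa.
Stress increase at mid-clay by the 2:1 spreading method:
Δσ = qBL/((B+z)(L+z)) = 245×2.6×4.5/((2.6+7.6)(4.5+7.6)) = 23.226 kPa
Final effective stress: σ'_f = 98.389 + 23.226 = 121.61 kPa.
σ'_f = 121.61 ≤ σ'_p = 217 kPa, so the clay remains overconsolidated and only the recompression index applies:
S_c = C_r·H/(1+e₀)·log₁₀(σ'_f/σ'_0) = 0.061×7.4/1.74×log₁₀(121.61/98.389)
    = 0.25943 × 0.092023 = 0.02387 m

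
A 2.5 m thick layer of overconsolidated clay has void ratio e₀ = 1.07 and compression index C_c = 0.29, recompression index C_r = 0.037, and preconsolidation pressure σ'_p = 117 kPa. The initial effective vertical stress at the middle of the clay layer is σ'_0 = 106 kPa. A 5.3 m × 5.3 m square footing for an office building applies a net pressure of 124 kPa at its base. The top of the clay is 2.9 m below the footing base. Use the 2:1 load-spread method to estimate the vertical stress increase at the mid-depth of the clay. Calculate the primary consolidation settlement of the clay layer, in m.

Mid-depth of clay below the footing base: z = 2.9 + 2.5/2 = 4.15 m.
Stress increase at mid-clay by the 2:1 spreading method:
Δσ = qBL/((B+z)(L+z)) = 124×5.3×5.3/((5.3+4.15)(5.3+4.15)) = 39.004 kPa
Final effective stress: σ'_f = 106 + 39.004 = 145 kPa.
σ'_f = 145 > σ'_p = 117 kPa, so the stress path crosses the preconsolidation pressure — recompression up to σ'_p, then virgin compression beyond:
S_c = H/(1+e₀)·[C_r·log₁₀(σ'_p/σ'_0) + C_c·log₁₀(σ'_f/σ'_p)]
    = 2.5/2.07 × [0.037×log₁₀(117/106) + 0.29×log₁₀(145/117)]
    = 1.2077 × [0.0015866 + 0.027023] = 0.03455 m

S_c ≈ 0.0346 m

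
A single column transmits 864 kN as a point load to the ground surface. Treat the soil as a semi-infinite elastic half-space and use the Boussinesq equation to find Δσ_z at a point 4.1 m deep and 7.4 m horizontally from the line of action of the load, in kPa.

Δσ_z ≈ 0.656 kPa

Boussinesq vertical stress below a point load on an elastic half-space:
Δσ_z = 3P/(2πz²) · [1 + (r/z)²]^(−5/2)
r/z = 7.4/4.1 = 1.8049; [1+(r/z)²]^(−5/2) = 0.026736.
Δσ_z = 3×864/(2π×4.1²) × 0.026736 = 24.541 × 0.026736 = 0.6561 kPa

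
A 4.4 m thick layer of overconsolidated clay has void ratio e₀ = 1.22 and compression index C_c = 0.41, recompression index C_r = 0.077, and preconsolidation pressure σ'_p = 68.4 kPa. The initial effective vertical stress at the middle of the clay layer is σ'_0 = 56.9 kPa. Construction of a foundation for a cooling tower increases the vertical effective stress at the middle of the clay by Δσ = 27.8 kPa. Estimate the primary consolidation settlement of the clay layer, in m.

S_c ≈ 0.0876 m

Final effective stress: σ'_f = 56.9 + 27.8 = 84.7 kPa.
σ'_f = 84.7 > σ'_p = 68.4 kPa, so the stress path crosses the preconsolidation pressure — recompression up to σ'_p, then virgin compression beyond:
S_c = H/(1+e₀)·[C_r·log₁₀(σ'_p/σ'_0) + C_c·log₁₀(σ'_f/σ'_p)]
    = 4.4/2.22 × [0.077×log₁₀(68.4/56.9) + 0.41×log₁₀(84.7/68.4)]
    = 1.982 × [0.0061557 + 0.038059] = 0.08763 m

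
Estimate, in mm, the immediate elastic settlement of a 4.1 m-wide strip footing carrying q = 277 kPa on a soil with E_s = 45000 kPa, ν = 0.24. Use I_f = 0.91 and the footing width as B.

Immediate (elastic) settlement: S_e = q·B·(1−ν²)/E_s · I_f.
S_e = 277 × 4.1 × (1 − 0.24²) / 45000 × 0.91
    = 277 × 4.1 × 0.9424 / 45000 × 0.91
    = 0.02164 m = 21.64 mm

S_e ≈ 21.6 mm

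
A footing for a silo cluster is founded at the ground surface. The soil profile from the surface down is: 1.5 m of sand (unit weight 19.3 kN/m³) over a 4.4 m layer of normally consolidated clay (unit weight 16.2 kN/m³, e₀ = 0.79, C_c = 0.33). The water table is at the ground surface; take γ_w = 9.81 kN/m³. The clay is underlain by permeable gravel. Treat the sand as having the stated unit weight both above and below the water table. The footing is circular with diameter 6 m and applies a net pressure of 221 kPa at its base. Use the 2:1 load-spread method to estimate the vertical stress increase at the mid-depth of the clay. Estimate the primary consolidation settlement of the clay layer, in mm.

Mid-depth of clay below the ground surface: z = 1.5 + 4.4/2 = 3.7 m.
Total vertical stress at mid-clay: σ_v = 19.3×1.5 + 16.2×2.2 = 64.59 kPa.
Pore pressure: u = 9.81×(3.7 − 0) = 36.297 kPa.
Initial effective stress: σ'_0 = σ_v − u = 64.59 − 36.297 = 28.293 kPa.
Stress increase at mid-clay by the 2:1 spreading method:
Δσ ≈ qD²/(D+z)² = 221×6²/(6+3.7)² = 84.557 kPa
Final effective stress: σ'_f = σ'_0 + Δσ = 28.293 + 84.557 = 112.85 kPa.
Normally consolidated clay, so the full stress increment lies on the virgin compression line:
S_c = C_c·H/(1+e₀)·log₁₀(σ'_f/σ'_0) = 0.33×4.4/(1+0.79)×log₁₀(112.85/28.293)
    = 0.81117 × 0.60082 = 0.4874 m

S_c ≈ 487 mm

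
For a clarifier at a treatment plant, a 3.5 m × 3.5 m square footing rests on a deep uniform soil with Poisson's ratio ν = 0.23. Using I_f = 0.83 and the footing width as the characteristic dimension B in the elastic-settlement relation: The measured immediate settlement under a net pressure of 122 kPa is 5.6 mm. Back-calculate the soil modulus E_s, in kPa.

S_e = q·B·(1−ν²)/E_s · I_f  ⇒  E_s = q·B·(1−ν²)·I_f / S_e.
E_s = 122 × 3.5 × 0.9471 × 0.83 / 0.0056 = 59940 kPa

E_s ≈ 59900 kPa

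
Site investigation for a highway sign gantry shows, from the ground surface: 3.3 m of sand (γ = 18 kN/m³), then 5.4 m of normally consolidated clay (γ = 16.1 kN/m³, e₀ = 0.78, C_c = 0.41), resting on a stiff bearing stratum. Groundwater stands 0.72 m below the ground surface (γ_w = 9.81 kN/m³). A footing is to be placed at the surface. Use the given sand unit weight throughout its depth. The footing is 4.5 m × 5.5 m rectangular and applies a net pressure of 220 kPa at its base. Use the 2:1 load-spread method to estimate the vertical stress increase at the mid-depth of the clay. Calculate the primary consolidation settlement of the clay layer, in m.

Mid-depth of clay below the ground surface: z = 3.3 + 5.4/2 = 6 m.
Total vertical stress at mid-clay: σ_v = 18×3.3 + 16.1×2.7 = 102.87 kPa.
Pore pressure: u = 9.81×(6 − 0.72) = 51.797 kPa.
Initial effective stress: σ'_0 = σ_v − u = 102.87 − 51.797 = 51.073 kPa.
Stress increase at mid-clay by the 2:1 spreading method:
Δσ = qBL/((B+z)(L+z)) = 220×4.5×5.5/((4.5+6)(5.5+6)) = 45.093 kPa
Final effective stress: σ'_f = σ'_0 + Δσ = 51.073 + 45.093 = 96.166 kPa.
Normally consolidated clay, so the full stress increment lies on the virgin compression line:
S_c = C_c·H/(1+e₀)·log₁₀(σ'_f/σ'_0) = 0.41×5.4/(1+0.78)×log₁₀(96.166/51.073)
    = 1.2438 × 0.27483 = 0.3418 m

S_c ≈ 0.342 m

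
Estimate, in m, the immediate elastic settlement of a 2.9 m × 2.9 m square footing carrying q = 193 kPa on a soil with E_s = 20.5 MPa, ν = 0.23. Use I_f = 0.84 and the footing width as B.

S_e ≈ 0.0217 m

Immediate (elastic) settlement: S_e = q·B·(1−ν²)/E_s · I_f.
E_s = 20.5 MPa = 20500 kPa.
S_e = 193 × 2.9 × (1 − 0.23²) / 20500 × 0.84
    = 193 × 2.9 × 0.9471 / 20500 × 0.84
    = 0.02172 m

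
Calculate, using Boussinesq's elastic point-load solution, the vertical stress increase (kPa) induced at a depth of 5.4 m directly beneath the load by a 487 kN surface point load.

Boussinesq vertical stress below a point load on an elastic half-space:
Δσ_z = 3P/(2πz²) · [1 + (r/z)²]^(−5/2)
r/z = 0/5.4 = 0; [1+(r/z)²]^(−5/2) = 1.
Δσ_z = 3×487/(2π×5.4²) × 1 = 7.9741 × 1 = 7.974 kPa

Δσ_z ≈ 7.97 kPa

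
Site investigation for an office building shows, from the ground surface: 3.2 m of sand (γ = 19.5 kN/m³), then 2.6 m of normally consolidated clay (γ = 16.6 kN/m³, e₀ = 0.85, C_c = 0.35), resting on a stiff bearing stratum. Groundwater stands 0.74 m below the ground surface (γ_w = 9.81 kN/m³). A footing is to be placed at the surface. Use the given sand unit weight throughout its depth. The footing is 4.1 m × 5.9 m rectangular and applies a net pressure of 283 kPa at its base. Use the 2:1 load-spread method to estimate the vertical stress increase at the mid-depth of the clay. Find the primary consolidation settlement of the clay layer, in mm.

S_c ≈ 206 mm

Mid-depth of clay below the ground surface: z = 3.2 + 2.6/2 = 4.5 m.
Total vertical stress at mid-clay: σ_v = 19.5×3.2 + 16.6×1.3 = 83.98 kPa.
Pore pressure: u = 9.81×(4.5 − 0.74) = 36.886 kPa.
Initial effective stress: σ'_0 = σ_v − u = 83.98 − 36.886 = 47.094 kPa.
Stress increase at mid-clay by the 2:1 spreading method:
Δσ = qBL/((B+z)(L+z)) = 283×4.1×5.9/((4.1+4.5)(5.9+4.5)) = 76.54 kPa
Final effective stress: σ'_f = σ'_0 + Δσ = 47.094 + 76.54 = 123.63 kPa.
Normally consolidated clay, so the full stress increment lies on the virgin compression line:
S_c = C_c·H/(1+e₀)·log₁₀(σ'_f/σ'_0) = 0.35×2.6/(1+0.85)×log₁₀(123.63/47.094)
    = 0.49189 × 0.41916 = 0.2062 m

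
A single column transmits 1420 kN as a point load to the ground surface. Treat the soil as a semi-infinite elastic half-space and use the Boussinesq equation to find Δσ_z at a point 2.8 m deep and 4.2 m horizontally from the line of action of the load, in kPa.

Δσ_z ≈ 4.54 kPa

Boussinesq vertical stress below a point load on an elastic half-space:
Δσ_z = 3P/(2πz²) · [1 + (r/z)²]^(−5/2)
r/z = 4.2/2.8 = 1.5; [1+(r/z)²]^(−5/2) = 0.052516.
Δσ_z = 3×1420/(2π×2.8²) × 0.052516 = 86.48 × 0.052516 = 4.542 kPa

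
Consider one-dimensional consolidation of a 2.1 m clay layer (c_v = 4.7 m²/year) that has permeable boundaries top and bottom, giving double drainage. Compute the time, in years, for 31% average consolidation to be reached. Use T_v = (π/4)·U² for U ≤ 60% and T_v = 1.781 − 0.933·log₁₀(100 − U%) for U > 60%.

t ≈ 0.0177 years

Drainage path length: H_d = H/2 = 1.05 m (double drainage).
U ≤ 60%: T_v = (π/4)·U² = (π/4)×0.31² = 0.075477.
t = T_v·H_d²/c_v = 0.075477×1.05²/4.7 = 0.0177 years.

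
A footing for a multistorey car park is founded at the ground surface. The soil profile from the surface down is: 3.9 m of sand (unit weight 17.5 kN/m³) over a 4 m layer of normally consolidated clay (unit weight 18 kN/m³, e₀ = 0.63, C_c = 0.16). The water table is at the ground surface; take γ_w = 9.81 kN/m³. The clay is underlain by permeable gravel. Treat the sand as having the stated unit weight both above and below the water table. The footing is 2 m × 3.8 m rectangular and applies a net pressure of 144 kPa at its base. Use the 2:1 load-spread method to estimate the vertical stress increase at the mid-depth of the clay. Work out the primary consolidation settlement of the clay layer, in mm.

S_c ≈ 45.8 mm

Mid-depth of clay below the ground surface: z = 3.9 + 4/2 = 5.9 m.
Total vertical stress at mid-clay: σ_v = 17.5×3.9 + 18×2 = 104.25 kPa.
Pore pressure: u = 9.81×(5.9 − 0) = 57.879 kPa.
Initial effective stress: σ'_0 = σ_v − u = 104.25 − 57.879 = 46.371 kPa.
Stress increase at mid-clay by the 2:1 spreading method:
Δσ = qBL/((B+z)(L+z)) = 144×2×3.8/((2+5.9)(3.8+5.9)) = 14.282 kPa
Final effective stress: σ'_f = σ'_0 + Δσ = 46.371 + 14.282 = 60.653 kPa.
Normally consolidated clay, so the full stress increment lies on the virgin compression line:
S_c = C_c·H/(1+e₀)·log₁₀(σ'_f/σ'_0) = 0.16×4/(1+0.63)×log₁₀(60.653/46.371)
    = 0.39264 × 0.11661 = 0.04579 m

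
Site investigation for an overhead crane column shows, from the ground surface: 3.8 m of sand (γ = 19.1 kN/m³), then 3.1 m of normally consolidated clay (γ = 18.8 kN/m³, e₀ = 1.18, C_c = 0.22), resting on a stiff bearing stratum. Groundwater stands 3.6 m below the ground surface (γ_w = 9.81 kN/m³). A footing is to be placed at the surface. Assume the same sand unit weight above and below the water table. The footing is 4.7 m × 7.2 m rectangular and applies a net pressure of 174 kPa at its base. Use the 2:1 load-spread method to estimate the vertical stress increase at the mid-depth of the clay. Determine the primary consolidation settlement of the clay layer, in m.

S_c ≈ 0.0597 m

Mid-depth of clay below the ground surface: z = 3.8 + 3.1/2 = 5.35 m.
Total vertical stress at mid-clay: σ_v = 19.1×3.8 + 18.8×1.55 = 101.72 kPa.
Pore pressure: u = 9.81×(5.35 − 3.6) = 17.168 kPa.
Initial effective stress: σ'_0 = σ_v − u = 101.72 − 17.168 = 84.552 kPa.
Stress increase at mid-clay by the 2:1 spreading method:
Δσ = qBL/((B+z)(L+z)) = 174×4.7×7.2/((4.7+5.35)(7.2+5.35)) = 46.684 kPa
Final effective stress: σ'_f = σ'_0 + Δσ = 84.552 + 46.684 = 131.24 kPa.
Normally consolidated clay, so the full stress increment lies on the virgin compression line:
S_c = C_c·H/(1+e₀)·log₁₀(σ'_f/σ'_0) = 0.22×3.1/(1+1.18)×log₁₀(131.24/84.552)
    = 0.31284 × 0.19094 = 0.05973 m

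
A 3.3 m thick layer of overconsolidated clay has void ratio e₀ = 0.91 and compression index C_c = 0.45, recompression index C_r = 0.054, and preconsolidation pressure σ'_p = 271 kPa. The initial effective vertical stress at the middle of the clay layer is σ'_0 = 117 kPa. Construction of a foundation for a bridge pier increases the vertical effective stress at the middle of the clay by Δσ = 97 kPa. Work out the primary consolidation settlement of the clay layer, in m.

S_c ≈ 0.0245 m

Final effective stress: σ'_f = 117 + 97 = 214 kPa.
σ'_f = 214 ≤ σ'_p = 271 kPa, so the clay remains overconsolidated and only the recompression index applies:
S_c = C_r·H/(1+e₀)·log₁₀(σ'_f/σ'_0) = 0.054×3.3/1.91×log₁₀(214/117)
    = 0.093296 × 0.26223 = 0.02446 m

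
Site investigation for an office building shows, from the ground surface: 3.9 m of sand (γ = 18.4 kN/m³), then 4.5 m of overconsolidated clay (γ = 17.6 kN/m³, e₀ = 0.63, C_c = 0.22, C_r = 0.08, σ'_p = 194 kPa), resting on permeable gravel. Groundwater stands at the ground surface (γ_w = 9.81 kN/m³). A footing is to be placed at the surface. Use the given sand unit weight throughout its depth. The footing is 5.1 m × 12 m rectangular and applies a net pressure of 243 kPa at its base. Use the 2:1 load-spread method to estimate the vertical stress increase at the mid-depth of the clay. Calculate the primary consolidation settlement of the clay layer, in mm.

Mid-depth of clay below the ground surface: z = 3.9 + 4.5/2 = 6.15 m.
Total vertical stress at mid-clay: σ_v = 18.4×3.9 + 17.6×2.25 = 111.36 kPa.
Pore pressure: u = 9.81×(6.15 − 0) = 60.332 kPa.
Initial effective stress: σ'_0 = σ_v − u = 111.36 − 60.332 = 51.028 kPa.
Stress increase at mid-clay by the 2:1 spreading method:
Δσ = qBL/((B+z)(L+z)) = 243×5.1×12/((5.1+6.15)(12+6.15)) = 72.833 kPa
Final effective stress: σ'_f = 51.028 + 72.833 = 123.86 kPa.
σ'_f = 123.86 ≤ σ'_p = 194 kPa, so the clay remains overconsolidated and only the recompression index applies:
S_c = C_r·H/(1+e₀)·log₁₀(σ'_f/σ'_0) = 0.08×4.5/1.63×log₁₀(123.86/51.028)
    = 0.22086 × 0.38512 = 0.08506 m

S_c ≈ 85.1 mm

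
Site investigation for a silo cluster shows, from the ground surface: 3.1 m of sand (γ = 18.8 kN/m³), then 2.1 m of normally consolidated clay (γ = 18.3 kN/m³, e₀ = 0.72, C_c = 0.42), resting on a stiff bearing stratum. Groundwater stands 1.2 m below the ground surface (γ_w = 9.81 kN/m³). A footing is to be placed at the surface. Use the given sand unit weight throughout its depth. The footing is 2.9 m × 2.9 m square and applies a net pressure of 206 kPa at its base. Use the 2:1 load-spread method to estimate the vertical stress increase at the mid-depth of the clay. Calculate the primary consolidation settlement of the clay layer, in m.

Mid-depth of clay below the ground surface: z = 3.1 + 2.1/2 = 4.15 m.
Total vertical stress at mid-clay: σ_v = 18.8×3.1 + 18.3×1.05 = 77.495 kPa.
Pore pressure: u = 9.81×(4.15 − 1.2) = 28.94 kPa.
Initial effective stress: σ'_0 = σ_v − u = 77.495 − 28.94 = 48.555 kPa.
Stress increase at mid-clay by the 2:1 spreading method:
Δσ = qBL/((B+z)(L+z)) = 206×2.9×2.9/((2.9+4.15)(2.9+4.15)) = 34.857 kPa
Final effective stress: σ'_f = σ'_0 + Δσ = 48.555 + 34.857 = 83.412 kPa.
Normally consolidated clay, so the full stress increment lies on the virgin compression line:
S_c = C_c·H/(1+e₀)·log₁₀(σ'_f/σ'_0) = 0.42×2.1/(1+0.72)×log₁₀(83.412/48.555)
    = 0.51279 × 0.23499 = 0.1205 m

S_c ≈ 0.121 m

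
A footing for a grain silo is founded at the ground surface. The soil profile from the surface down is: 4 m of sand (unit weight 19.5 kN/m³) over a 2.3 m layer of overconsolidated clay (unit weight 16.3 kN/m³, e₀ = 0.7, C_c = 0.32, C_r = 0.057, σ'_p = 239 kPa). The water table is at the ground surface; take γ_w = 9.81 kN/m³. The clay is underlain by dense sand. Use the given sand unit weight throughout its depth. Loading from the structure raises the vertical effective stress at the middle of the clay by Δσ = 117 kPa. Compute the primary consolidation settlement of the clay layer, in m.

Mid-depth of clay below the ground surface: z = 4 + 2.3/2 = 5.15 m.
Total vertical stress at mid-clay: σ_v = 19.5×4 + 16.3×1.15 = 96.745 kPa.
Pore pressure: u = 9.81×(5.15 − 0) = 50.522 kPa.
Initial effective stress: σ'_0 = σ_v − u = 96.745 − 50.522 = 46.223 kPa.
Final effective stress: σ'_f = 46.223 + 117 = 163.22 kPa.
σ'_f = 163.22 ≤ σ'_p = 239 kPa, so the clay remains overconsolidated and only the recompression index applies:
S_c = C_r·H/(1+e₀)·log₁₀(σ'_f/σ'_0) = 0.057×2.3/1.7×log₁₀(163.22/46.223)
    = 0.077115 × 0.54792 = 0.04225 m

S_c ≈ 0.0423 m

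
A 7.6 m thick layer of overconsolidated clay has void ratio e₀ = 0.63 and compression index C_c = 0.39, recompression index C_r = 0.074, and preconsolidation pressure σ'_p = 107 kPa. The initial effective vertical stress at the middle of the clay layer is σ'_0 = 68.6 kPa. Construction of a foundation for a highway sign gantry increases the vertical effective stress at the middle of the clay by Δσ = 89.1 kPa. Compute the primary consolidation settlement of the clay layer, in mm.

Final effective stress: σ'_f = 68.6 + 89.1 = 157.7 kPa.
σ'_f = 157.7 > σ'_p = 107 kPa, so the stress path crosses the preconsolidation pressure — recompression up to σ'_p, then virgin compression beyond:
S_c = H/(1+e₀)·[C_r·log₁₀(σ'_p/σ'_0) + C_c·log₁₀(σ'_f/σ'_p)]
    = 7.6/1.63 × [0.074×log₁₀(107/68.6) + 0.39×log₁₀(157.7/107)]
    = 4.6626 × [0.014286 + 0.065695] = 0.3729 m

S_c ≈ 373 mm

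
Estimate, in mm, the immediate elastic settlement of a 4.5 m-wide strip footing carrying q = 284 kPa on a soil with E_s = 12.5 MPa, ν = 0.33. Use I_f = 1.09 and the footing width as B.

Immediate (elastic) settlement: S_e = q·B·(1−ν²)/E_s · I_f.
E_s = 12.5 MPa = 12500 kPa.
S_e = 284 × 4.5 × (1 − 0.33²) / 12500 × 1.09
    = 284 × 4.5 × 0.8911 / 12500 × 1.09
    = 0.09931 m = 99.31 mm

S_e ≈ 99.3 mm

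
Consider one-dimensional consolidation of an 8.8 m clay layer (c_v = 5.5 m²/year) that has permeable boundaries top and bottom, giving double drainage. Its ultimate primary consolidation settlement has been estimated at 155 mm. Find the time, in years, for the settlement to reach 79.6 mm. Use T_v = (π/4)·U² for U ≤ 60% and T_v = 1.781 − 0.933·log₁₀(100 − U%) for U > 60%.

Drainage path length: H_d = H/2 = 4.4 m (double drainage).
U = S(t)/S_ult = 79.6/155 = 0.5135.
U ≤ 60%: T_v = (π/4)·U² = (π/4)×0.51355² = 0.20713.
t = T_v·H_d²/c_v = 0.20713×4.4²/5.5 = 0.7291 years.

t ≈ 0.729 years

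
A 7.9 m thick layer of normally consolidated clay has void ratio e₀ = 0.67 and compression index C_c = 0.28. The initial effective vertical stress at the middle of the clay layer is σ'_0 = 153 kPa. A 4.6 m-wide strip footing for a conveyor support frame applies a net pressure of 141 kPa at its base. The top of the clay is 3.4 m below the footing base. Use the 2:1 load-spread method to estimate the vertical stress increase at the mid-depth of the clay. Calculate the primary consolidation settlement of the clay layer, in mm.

Mid-depth of clay below the footing base: z = 3.4 + 7.9/2 = 7.35 m.
Stress increase at mid-clay by the 2:1 spreading method:
Δσ = qB/(B+z) = 141×4.6/(4.6+7.35) = 54.276 kPa
Final effective stress: σ'_f = σ'_0 + Δσ = 153 + 54.276 = 207.28 kPa.
Normally consolidated clay, so the full stress increment lies on the virgin compression line:
S_c = C_c·H/(1+e₀)·log₁₀(σ'_f/σ'_0) = 0.28×7.9/(1+0.67)×log₁₀(207.28/153)
    = 1.3246 × 0.13187 = 0.1747 m

S_c ≈ 175 mm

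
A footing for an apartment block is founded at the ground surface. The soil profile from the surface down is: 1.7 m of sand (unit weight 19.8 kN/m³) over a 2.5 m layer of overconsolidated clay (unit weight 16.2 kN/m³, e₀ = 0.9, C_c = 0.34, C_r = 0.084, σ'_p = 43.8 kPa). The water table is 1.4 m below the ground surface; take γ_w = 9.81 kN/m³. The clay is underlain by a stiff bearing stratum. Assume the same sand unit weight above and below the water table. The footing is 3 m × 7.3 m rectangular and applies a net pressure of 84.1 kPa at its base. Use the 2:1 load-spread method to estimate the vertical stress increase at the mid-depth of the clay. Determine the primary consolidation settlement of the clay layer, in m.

S_c ≈ 0.094 m

Mid-depth of clay below the ground surface: z = 1.7 + 2.5/2 = 2.95 m.
Total vertical stress at mid-clay: σ_v = 19.8×1.7 + 16.2×1.25 = 53.91 kPa.
Pore pressure: u = 9.81×(2.95 − 1.4) = 15.206 kPa.
Initial effective stress: σ'_0 = σ_v − u = 53.91 − 15.206 = 38.704 kPa.
Stress increase at mid-clay by the 2:1 spreading method:
Δσ = qBL/((B+z)(L+z)) = 84.1×3×7.3/((3+2.95)(7.3+2.95)) = 30.199 kPa
Final effective stress: σ'_f = 38.704 + 30.199 = 68.903 kPa.
σ'_f = 68.903 > σ'_p = 43.8 kPa, so the stress path crosses the preconsolidation pressure — recompression up to σ'_p, then virgin compression beyond:
S_c = H/(1+e₀)·[C_r·log₁₀(σ'_p/σ'_0) + C_c·log₁₀(σ'_f/σ'_p)]
    = 2.5/1.9 × [0.084×log₁₀(43.8/38.704) + 0.34×log₁₀(68.903/43.8)]
    = 1.3158 × [0.0045123 + 0.0669] = 0.09396 m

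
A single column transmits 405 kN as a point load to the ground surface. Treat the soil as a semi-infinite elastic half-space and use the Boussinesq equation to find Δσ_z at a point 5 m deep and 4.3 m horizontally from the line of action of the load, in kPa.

Δσ_z ≈ 1.94 kPa

Boussinesq vertical stress below a point load on an elastic half-space:
Δσ_z = 3P/(2πz²) · [1 + (r/z)²]^(−5/2)
r/z = 4.3/5 = 0.86; [1+(r/z)²]^(−5/2) = 0.25054.
Δσ_z = 3×405/(2π×5²) × 0.25054 = 7.7349 × 0.25054 = 1.938 kPa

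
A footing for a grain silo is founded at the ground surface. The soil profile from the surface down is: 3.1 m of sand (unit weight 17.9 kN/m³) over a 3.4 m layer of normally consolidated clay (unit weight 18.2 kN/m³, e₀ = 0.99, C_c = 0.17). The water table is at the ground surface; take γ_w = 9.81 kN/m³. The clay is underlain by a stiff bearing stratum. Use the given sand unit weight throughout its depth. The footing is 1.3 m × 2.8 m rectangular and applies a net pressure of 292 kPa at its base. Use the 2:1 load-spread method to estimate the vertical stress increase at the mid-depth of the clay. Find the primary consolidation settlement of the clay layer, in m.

S_c ≈ 0.0579 m

Mid-depth of clay below the ground surface: z = 3.1 + 3.4/2 = 4.8 m.
Total vertical stress at mid-clay: σ_v = 17.9×3.1 + 18.2×1.7 = 86.43 kPa.
Pore pressure: u = 9.81×(4.8 − 0) = 47.088 kPa.
Initial effective stress: σ'_0 = σ_v − u = 86.43 − 47.088 = 39.342 kPa.
Stress increase at mid-clay by the 2:1 spreading method:
Δσ = qBL/((B+z)(L+z)) = 292×1.3×2.8/((1.3+4.8)(2.8+4.8)) = 22.927 kPa
Final effective stress: σ'_f = σ'_0 + Δσ = 39.342 + 22.927 = 62.269 kPa.
Normally consolidated clay, so the full stress increment lies on the virgin compression line:
S_c = C_c·H/(1+e₀)·log₁₀(σ'_f/σ'_0) = 0.17×3.4/(1+0.99)×log₁₀(62.269/39.342)
    = 0.29045 × 0.19942 = 0.05792 m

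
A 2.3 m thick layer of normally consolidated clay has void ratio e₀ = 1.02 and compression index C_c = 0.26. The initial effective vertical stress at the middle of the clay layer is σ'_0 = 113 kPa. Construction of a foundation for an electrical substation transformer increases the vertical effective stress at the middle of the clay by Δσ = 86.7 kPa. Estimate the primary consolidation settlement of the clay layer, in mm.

Final effective stress: σ'_f = σ'_0 + Δσ = 113 + 86.7 = 199.7 kPa.
Normally consolidated clay, so the full stress increment lies on the virgin compression line:
S_c = C_c·H/(1+e₀)·log₁₀(σ'_f/σ'_0) = 0.26×2.3/(1+1.02)×log₁₀(199.7/113)
    = 0.29604 × 0.2473 = 0.07321 m

S_c ≈ 73.2 mm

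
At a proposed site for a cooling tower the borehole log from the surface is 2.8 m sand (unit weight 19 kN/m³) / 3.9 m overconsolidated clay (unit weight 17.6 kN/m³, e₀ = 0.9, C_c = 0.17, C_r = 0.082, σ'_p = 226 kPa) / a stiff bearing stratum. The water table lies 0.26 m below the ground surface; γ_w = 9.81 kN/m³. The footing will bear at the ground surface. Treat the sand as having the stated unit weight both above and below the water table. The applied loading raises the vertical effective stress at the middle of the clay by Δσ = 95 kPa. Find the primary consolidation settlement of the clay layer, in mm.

Mid-depth of clay below the ground surface: z = 2.8 + 3.9/2 = 4.75 m.
Total vertical stress at mid-clay: σ_v = 19×2.8 + 17.6×1.95 = 87.52 kPa.
Pore pressure: u = 9.81×(4.75 − 0.26) = 44.047 kPa.
Initial effective stress: σ'_0 = σ_v − u = 87.52 − 44.047 = 43.473 kPa.
Final effective stress: σ'_f = 43.473 + 95 = 138.47 kPa.
σ'_f = 138.47 ≤ σ'_p = 226 kPa, so the clay remains overconsolidated and only the recompression index applies:
S_c = C_r·H/(1+e₀)·log₁₀(σ'_f/σ'_0) = 0.082×3.9/1.9×log₁₀(138.47/43.473)
    = 0.16831 × 0.50314 = 0.08469 m

S_c ≈ 84.7 mm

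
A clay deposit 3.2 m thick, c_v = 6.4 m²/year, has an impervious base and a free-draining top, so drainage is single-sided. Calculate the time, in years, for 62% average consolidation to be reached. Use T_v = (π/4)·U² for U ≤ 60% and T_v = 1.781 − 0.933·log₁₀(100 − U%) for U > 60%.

Drainage path length: H_d = H = 3.2 m (single drainage).
U > 60%: T_v = 1.781 − 0.933·log₁₀(100 − 62) = 0.30706.
t = T_v·H_d²/c_v = 0.30706×3.2²/6.4 = 0.4913 years.

t ≈ 0.491 years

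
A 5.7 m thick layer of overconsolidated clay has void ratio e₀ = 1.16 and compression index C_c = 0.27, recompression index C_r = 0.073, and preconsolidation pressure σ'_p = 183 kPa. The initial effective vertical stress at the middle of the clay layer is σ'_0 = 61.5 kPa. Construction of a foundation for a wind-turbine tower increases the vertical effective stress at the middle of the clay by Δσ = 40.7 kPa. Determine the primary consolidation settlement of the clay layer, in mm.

S_c ≈ 42.5 mm

Final effective stress: σ'_f = 61.5 + 40.7 = 102.2 kPa.
σ'_f = 102.2 ≤ σ'_p = 183 kPa, so the clay remains overconsolidated and only the recompression index applies:
S_c = C_r·H/(1+e₀)·log₁₀(σ'_f/σ'_0) = 0.073×5.7/2.16×log₁₀(102.2/61.5)
    = 0.19264 × 0.22058 = 0.04249 m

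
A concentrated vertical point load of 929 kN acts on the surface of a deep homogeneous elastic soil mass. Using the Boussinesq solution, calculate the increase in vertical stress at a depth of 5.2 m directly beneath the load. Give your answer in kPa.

Δσ_z ≈ 16.4 kPa

Boussinesq vertical stress below a point load on an elastic half-space:
Δσ_z = 3P/(2πz²) · [1 + (r/z)²]^(−5/2)
r/z = 0/5.2 = 0; [1+(r/z)²]^(−5/2) = 1.
Δσ_z = 3×929/(2π×5.2²) × 1 = 16.404 × 1 = 16.4 kPa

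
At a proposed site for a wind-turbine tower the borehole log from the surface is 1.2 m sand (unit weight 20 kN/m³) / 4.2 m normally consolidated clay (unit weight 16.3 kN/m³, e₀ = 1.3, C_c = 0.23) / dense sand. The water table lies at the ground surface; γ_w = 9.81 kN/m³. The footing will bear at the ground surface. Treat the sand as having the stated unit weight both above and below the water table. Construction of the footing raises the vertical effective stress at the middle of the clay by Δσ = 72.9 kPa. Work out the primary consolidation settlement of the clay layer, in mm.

Mid-depth of clay below the ground surface: z = 1.2 + 4.2/2 = 3.3 m.
Total vertical stress at mid-clay: σ_v = 20×1.2 + 16.3×2.1 = 58.23 kPa.
Pore pressure: u = 9.81×(3.3 − 0) = 32.373 kPa.
Initial effective stress: σ'_0 = σ_v − u = 58.23 − 32.373 = 25.857 kPa.
Final effective stress: σ'_f = σ'_0 + Δσ = 25.857 + 72.9 = 98.757 kPa.
Normally consolidated clay, so the full stress increment lies on the virgin compression line:
S_c = C_c·H/(1+e₀)·log₁₀(σ'_f/σ'_0) = 0.23×4.2/(1+1.3)×log₁₀(98.757/25.857)
    = 0.42 × 0.58199 = 0.2444 m

S_c ≈ 244 mm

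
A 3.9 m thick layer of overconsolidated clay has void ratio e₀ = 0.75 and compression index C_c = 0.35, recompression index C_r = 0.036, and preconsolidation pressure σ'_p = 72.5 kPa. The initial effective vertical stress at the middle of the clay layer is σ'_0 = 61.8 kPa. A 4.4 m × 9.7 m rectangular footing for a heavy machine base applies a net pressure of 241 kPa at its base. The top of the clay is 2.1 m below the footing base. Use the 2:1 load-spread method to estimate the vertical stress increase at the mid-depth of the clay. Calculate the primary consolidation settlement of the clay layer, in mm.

S_c ≈ 253 mm

Mid-depth of clay below the footing base: z = 2.1 + 3.9/2 = 4.05 m.
Stress increase at mid-clay by the 2:1 spreading method:
Δσ = qBL/((B+z)(L+z)) = 241×4.4×9.7/((4.4+4.05)(9.7+4.05)) = 88.528 kPa
Final effective stress: σ'_f = 61.8 + 88.528 = 150.33 kPa.
σ'_f = 150.33 > σ'_p = 72.5 kPa, so the stress path crosses the preconsolidation pressure — recompression up to σ'_p, then virgin compression beyond:
S_c = H/(1+e₀)·[C_r·log₁₀(σ'_p/σ'_0) + C_c·log₁₀(σ'_f/σ'_p)]
    = 3.9/1.75 × [0.036×log₁₀(72.5/61.8) + 0.35×log₁₀(150.33/72.5)]
    = 2.2286 × [0.0024966 + 0.11085] = 0.2526 m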